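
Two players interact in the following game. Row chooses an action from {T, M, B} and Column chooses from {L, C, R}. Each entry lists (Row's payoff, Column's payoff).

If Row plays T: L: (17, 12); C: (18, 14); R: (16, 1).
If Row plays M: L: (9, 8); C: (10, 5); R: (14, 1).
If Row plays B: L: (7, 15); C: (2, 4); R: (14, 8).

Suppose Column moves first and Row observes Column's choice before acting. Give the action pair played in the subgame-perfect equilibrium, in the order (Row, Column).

(T, C)

Solve by backward induction (Column leads).
- L → Row plays T (best of 17, 9, 7); Column gets 12.
- C → Row plays T (best of 18, 10, 2); Column gets 14.
- R → Row plays T (best of 16, 14, 14); Column gets 1.
Maximizing over 12, 14, 1, Column chooses C. Subgame-perfect outcome: (T, C) with payoffs (18, 14).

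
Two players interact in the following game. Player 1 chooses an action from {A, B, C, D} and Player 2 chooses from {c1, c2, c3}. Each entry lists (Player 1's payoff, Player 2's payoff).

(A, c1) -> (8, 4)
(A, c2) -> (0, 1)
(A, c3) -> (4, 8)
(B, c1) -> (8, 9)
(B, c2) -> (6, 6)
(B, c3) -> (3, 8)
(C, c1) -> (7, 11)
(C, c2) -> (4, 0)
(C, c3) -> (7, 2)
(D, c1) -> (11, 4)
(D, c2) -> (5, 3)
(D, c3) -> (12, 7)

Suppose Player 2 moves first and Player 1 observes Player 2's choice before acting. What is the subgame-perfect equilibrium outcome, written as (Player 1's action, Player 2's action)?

(D, c3)

Work backward from Player 1's decision.
- c1 → Player 1 plays D (best of 8, 8, 7, 11); Player 2 gets 4.
- c2 → Player 1 plays B (best of 0, 6, 4, 5); Player 2 gets 6.
- c3 → Player 1 plays D (best of 4, 3, 7, 12); Player 2 gets 7.
Maximizing over 4, 6, 7, Player 2 chooses c3. Subgame-perfect outcome: (D, c3) with payoffs (12, 7).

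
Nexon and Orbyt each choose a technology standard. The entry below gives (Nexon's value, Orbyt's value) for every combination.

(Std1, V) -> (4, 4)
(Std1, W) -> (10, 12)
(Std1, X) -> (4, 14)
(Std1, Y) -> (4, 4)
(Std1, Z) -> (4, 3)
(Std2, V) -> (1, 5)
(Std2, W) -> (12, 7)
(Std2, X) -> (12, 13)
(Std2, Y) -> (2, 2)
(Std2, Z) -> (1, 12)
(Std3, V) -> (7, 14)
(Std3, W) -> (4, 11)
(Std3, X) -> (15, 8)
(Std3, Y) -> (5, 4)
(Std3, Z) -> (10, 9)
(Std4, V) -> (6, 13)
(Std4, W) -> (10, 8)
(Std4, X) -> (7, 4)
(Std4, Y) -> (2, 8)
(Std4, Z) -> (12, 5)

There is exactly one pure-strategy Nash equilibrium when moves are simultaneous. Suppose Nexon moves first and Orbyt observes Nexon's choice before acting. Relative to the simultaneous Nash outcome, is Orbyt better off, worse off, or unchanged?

Backward induction with Nexon moving first.
- Std1: BR = X, leader payoff 4.
- Std2: BR = X, leader payoff 12.
- Std3: BR = V, leader payoff 7.
- Std4: BR = V, leader payoff 6.
Nexon's induced payoffs are 4, 12, 7, 6, so Nexon commits to Std2. Subgame-perfect outcome: (Std2, X) with payoffs (12, 13).
Now find the simultaneous Nash equilibrium.
Nexon's best replies: V→Std3; W→Std2; X→Std3; Y→Std3; Z→Std4.
Orbyt's best replies: Std1→X; Std2→X; Std3→V; Std4→V.
The unique mutual best reply is (Std3, V), giving (7, 14).
Orbyt earns 13 sequentially versus 14 at the Nash outcome: worse off.

worse off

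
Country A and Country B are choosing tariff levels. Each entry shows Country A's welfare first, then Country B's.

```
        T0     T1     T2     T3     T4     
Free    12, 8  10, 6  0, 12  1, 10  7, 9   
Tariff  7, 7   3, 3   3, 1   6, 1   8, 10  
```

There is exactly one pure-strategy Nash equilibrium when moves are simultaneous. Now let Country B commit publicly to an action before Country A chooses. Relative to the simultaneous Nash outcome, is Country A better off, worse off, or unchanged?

Backward induction with Country B moving first.
- T0 → Country A plays Free (best of 12, 7); Country B gets 8.
- T1 → Country A plays Free (best of 10, 3); Country B gets 6.
- T2 → Country A plays Tariff (best of 0, 3); Country B gets 1.
- T3 → Country A plays Tariff (best of 1, 6); Country B gets 1.
- T4 → Country A plays Tariff (best of 7, 8); Country B gets 10.
Maximizing over 8, 6, 1, 1, 10, Country B chooses T4. Subgame-perfect outcome: (Tariff, T4) with payoffs (8, 10).
Now find the simultaneous Nash equilibrium.
Country A's best replies: T0→Free; T1→Free; T2→Tariff; T3→Tariff; T4→Tariff.
Country B's best replies: Free→T2; Tariff→T4.
The unique mutual best reply is (Tariff, T4), giving (8, 10).
Country A earns 8 sequentially versus 8 at the Nash outcome: unchanged.

unchanged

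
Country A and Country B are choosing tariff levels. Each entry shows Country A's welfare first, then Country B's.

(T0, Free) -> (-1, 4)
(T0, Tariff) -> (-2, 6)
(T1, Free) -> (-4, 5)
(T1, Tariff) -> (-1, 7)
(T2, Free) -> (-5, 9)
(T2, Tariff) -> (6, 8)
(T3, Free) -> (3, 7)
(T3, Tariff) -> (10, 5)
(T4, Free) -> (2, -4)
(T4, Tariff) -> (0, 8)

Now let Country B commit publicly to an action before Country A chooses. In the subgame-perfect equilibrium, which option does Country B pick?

Solve by backward induction (Country B leads).
- Free → Country A plays T3 (best of -1, -4, -5, 3, 2); Country B gets 7.
- Tariff → Country A plays T3 (best of -2, -1, 6, 10, 0); Country B gets 5.
Maximizing over 7, 5, Country B chooses Free. Subgame-perfect outcome: (T3, Free) with payoffs (3, 7).

Free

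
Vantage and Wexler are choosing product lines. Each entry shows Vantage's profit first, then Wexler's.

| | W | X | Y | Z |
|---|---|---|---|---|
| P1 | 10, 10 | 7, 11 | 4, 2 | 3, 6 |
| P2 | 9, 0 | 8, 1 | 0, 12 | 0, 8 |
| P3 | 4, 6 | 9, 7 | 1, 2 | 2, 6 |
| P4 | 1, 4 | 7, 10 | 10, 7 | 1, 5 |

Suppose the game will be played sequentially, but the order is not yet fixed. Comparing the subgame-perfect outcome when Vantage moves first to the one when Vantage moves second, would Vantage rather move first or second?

second

If Vantage leads: Wexler's best replies are P1→X, P2→Y, P3→X, P4→X; Vantage's induced payoffs 7, 0, 9, 7; outcome (P3, X), payoffs (9, 7).
If Wexler leads: Vantage's best replies are W→P1, X→P3, Y→P4, Z→P1; Wexler's induced payoffs 10, 7, 7, 6; outcome (P1, W), payoffs (10, 10).
Vantage gets 9 moving first and 10 moving second, so Vantage prefers to move second.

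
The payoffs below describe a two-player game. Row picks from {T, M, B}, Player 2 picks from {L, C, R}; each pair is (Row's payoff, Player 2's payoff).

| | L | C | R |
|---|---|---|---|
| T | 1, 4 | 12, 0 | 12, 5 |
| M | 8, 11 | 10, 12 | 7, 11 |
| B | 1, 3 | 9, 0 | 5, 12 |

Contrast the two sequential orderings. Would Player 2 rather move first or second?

If Row leads: Player 2's best replies are T→R, M→C, B→R; Row's induced payoffs 12, 10, 5; outcome (T, R), payoffs (12, 5).
If Player 2 leads: Row's best replies are L→M, C→T, R→T; Player 2's induced payoffs 11, 0, 5; outcome (M, L), payoffs (8, 11).
Player 2 gets 11 moving first and 5 moving second, so Player 2 prefers to move first.

first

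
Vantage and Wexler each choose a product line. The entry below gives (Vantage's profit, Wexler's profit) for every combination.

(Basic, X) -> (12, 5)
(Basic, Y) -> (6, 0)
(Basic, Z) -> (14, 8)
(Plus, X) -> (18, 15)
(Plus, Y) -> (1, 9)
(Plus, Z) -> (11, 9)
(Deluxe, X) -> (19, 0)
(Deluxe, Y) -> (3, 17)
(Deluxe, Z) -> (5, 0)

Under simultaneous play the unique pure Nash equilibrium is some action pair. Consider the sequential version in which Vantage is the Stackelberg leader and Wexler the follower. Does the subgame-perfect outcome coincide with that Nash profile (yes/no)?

Solve by backward induction (Vantage leads).
- Basic → Wexler plays Z (best of 5, 0, 8); Vantage gets 14.
- Plus → Wexler plays X (best of 15, 9, 9); Vantage gets 18.
- Deluxe → Wexler plays Y (best of 0, 17, 0); Vantage gets 3.
Maximizing over 14, 18, 3, Vantage chooses Plus. Subgame-perfect outcome: (Plus, X) with payoffs (18, 15).
For the simultaneous game, intersect best replies.
Vantage's best replies: X→Deluxe; Y→Basic; Z→Basic.
Wexler's best replies: Basic→Z; Plus→X; Deluxe→Y.
Only (Basic, Z) has each player best-responding; Nash payoffs (14, 8).
Sequential outcome (Plus, X) differs from the Nash profile (Basic, Z).

no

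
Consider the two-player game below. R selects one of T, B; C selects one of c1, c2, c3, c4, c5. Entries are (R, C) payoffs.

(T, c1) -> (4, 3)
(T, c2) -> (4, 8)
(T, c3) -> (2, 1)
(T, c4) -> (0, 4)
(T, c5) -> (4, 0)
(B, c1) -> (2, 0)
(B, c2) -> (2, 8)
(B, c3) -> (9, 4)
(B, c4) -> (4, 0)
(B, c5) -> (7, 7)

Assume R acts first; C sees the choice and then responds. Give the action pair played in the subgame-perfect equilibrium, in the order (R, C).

Backward induction with R moving first.
- T → C plays c2 (best of 3, 8, 1, 4, 0); R gets 4.
- B → C plays c2 (best of 0, 8, 4, 0, 7); R gets 2.
Maximizing over 4, 2, R chooses T. Subgame-perfect outcome: (T, c2) with payoffs (4, 8).

(T, c2)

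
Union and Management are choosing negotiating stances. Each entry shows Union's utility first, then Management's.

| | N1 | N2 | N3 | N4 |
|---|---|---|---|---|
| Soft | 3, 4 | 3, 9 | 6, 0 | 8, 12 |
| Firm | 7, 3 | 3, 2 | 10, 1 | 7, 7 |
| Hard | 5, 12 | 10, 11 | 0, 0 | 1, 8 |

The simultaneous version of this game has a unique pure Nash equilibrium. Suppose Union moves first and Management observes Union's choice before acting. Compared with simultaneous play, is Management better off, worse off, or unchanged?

unchanged

Solve by backward induction (Union leads).
- Soft: Management compares 4, 9, 0, 12 and picks N4; Union would get 8.
- Firm: Management compares 3, 2, 1, 7 and picks N4; Union would get 7.
- Hard: Management compares 12, 11, 0, 8 and picks N1; Union would get 5.
Union's induced payoffs are 8, 7, 5, so Union commits to Soft. Subgame-perfect outcome: (Soft, N4) with payoffs (8, 12).
Now find the simultaneous Nash equilibrium.
Union's best replies: N1→Firm; N2→Hard; N3→Firm; N4→Soft.
Management's best replies: Soft→N4; Firm→N4; Hard→N1.
Only (Soft, N4) has each player best-responding; Nash payoffs (8, 12).
Management earns 12 sequentially versus 12 at the Nash outcome: unchanged.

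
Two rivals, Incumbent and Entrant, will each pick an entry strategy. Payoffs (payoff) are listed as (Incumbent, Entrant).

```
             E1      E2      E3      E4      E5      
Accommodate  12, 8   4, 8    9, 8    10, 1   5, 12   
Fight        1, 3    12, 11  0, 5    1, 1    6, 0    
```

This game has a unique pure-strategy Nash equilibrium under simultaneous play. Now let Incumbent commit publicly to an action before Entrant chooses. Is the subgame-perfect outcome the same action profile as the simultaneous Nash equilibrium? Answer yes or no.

yes

Solve by backward induction (Incumbent leads).
- Accommodate: BR = E5, leader payoff 5.
- Fight: BR = E2, leader payoff 12.
Maximizing over 5, 12, Incumbent chooses Fight. Subgame-perfect outcome: (Fight, E2) with payoffs (12, 11).
For the simultaneous game, intersect best replies.
Incumbent's best replies: E1→Accommodate; E2→Fight; E3→Accommodate; E4→Accommodate; E5→Fight.
Entrant's best replies: Accommodate→E5; Fight→E2.
The unique mutual best reply is (Fight, E2), giving (12, 11).
Sequential outcome (Fight, E2) coincides with the Nash profile (Fight, E2).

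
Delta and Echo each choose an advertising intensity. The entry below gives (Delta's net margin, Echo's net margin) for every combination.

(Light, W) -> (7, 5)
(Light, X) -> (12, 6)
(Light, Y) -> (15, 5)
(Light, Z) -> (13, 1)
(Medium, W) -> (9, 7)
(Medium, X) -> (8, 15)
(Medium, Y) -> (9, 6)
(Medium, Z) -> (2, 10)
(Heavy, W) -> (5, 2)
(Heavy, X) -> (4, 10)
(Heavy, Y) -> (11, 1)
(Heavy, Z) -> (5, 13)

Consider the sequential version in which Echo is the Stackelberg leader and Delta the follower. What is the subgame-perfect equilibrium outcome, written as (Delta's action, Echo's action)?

(Medium, W)

Work backward from Delta's decision.
- W → Delta plays Medium (best of 7, 9, 5); Echo gets 7.
- X → Delta plays Light (best of 12, 8, 4); Echo gets 6.
- Y → Delta plays Light (best of 15, 9, 11); Echo gets 5.
- Z → Delta plays Light (best of 13, 2, 5); Echo gets 1.
Among 7, 6, 5, 1, the best is 7 at W. Subgame-perfect outcome: (Medium, W) with payoffs (9, 7).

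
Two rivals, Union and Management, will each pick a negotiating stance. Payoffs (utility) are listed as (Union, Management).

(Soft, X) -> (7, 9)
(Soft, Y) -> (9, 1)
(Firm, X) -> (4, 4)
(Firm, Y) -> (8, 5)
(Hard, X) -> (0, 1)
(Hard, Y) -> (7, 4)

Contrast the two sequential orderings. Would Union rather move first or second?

If Union leads: Management's best replies are Soft→X, Firm→Y, Hard→Y; Union's induced payoffs 7, 8, 7; outcome (Firm, Y), payoffs (8, 5).
If Management leads: Union's best replies are X→Soft, Y→Soft; Management's induced payoffs 9, 1; outcome (Soft, X), payoffs (7, 9).
Union gets 8 moving first and 7 moving second, so Union prefers to move first.

first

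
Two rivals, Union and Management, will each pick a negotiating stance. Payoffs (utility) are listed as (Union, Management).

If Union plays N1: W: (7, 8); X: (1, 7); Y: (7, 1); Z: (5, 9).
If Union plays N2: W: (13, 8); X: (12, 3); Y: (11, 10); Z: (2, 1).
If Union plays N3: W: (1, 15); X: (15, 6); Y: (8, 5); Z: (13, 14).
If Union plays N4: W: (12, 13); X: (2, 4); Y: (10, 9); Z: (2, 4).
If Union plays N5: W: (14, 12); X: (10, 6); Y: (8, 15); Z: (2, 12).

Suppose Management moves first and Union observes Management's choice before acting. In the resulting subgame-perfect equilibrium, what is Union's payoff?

Work backward from Union's decision.
- W: Union compares 7, 13, 1, 12, 14 and picks N5; Management would get 12.
- X: Union compares 1, 12, 15, 2, 10 and picks N3; Management would get 6.
- Y: Union compares 7, 11, 8, 10, 8 and picks N2; Management would get 10.
- Z: Union compares 5, 2, 13, 2, 2 and picks N3; Management would get 14.
Among 12, 6, 10, 14, the best is 14 at Z. Subgame-perfect outcome: (N3, Z) with payoffs (13, 14).

13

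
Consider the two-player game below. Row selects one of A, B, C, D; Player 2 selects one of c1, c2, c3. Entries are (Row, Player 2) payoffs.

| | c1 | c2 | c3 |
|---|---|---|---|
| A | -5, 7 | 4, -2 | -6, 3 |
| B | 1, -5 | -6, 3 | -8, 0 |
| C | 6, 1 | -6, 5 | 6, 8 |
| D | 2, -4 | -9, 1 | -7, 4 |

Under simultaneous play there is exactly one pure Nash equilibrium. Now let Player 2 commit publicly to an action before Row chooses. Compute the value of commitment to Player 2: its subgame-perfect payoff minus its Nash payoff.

Solve by backward induction (Player 2 leads).
- c1: Row compares -5, 1, 6, 2 and picks C; Player 2 would get 1.
- c2: Row compares 4, -6, -6, -9 and picks A; Player 2 would get -2.
- c3: Row compares -6, -8, 6, -7 and picks C; Player 2 would get 8.
Among 1, -2, 8, the best is 8 at c3. Subgame-perfect outcome: (C, c3) with payoffs (6, 8).
Under simultaneous play:
Row's best replies: c1→C; c2→A; c3→C.
Player 2's best replies: A→c1; B→c2; C→c3; D→c3.
The unique mutual best reply is (C, c3), giving (6, 8).
Player 2's commitment gain: 8 − 8 = 0.

0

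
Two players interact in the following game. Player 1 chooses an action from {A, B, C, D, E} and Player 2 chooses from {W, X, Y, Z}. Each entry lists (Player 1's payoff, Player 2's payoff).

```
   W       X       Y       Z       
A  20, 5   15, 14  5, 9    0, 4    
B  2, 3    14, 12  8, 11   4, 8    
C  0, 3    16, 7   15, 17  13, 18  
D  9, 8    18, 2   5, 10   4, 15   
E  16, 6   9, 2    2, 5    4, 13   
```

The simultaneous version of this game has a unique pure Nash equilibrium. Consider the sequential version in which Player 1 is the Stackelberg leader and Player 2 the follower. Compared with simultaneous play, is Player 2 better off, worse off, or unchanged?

Solve by backward induction (Player 1 leads).
- A: BR = X, leader payoff 15.
- B: BR = X, leader payoff 14.
- C: BR = Z, leader payoff 13.
- D: BR = Z, leader payoff 4.
- E: BR = Z, leader payoff 4.
Maximizing over 15, 14, 13, 4, 4, Player 1 chooses A. Subgame-perfect outcome: (A, X) with payoffs (15, 14).
Now find the simultaneous Nash equilibrium.
Player 1's best replies: W→A; X→D; Y→C; Z→C.
Player 2's best replies: A→X; B→X; C→Z; D→Z; E→Z.
The unique mutual best reply is (C, Z), giving (13, 18).
Player 2 earns 14 sequentially versus 18 at the Nash outcome: worse off.

worse off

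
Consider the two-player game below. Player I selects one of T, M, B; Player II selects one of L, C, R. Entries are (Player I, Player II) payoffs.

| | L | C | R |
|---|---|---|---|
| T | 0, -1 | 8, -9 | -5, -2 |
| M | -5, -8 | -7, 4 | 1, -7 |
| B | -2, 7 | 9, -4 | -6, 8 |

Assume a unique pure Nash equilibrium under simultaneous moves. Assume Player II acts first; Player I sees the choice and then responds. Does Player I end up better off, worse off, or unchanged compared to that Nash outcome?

Player I best-responds to each possible Player II move:
- L: BR = T, leader payoff -1.
- C: BR = B, leader payoff -4.
- R: BR = M, leader payoff -7.
Player II's induced payoffs are -1, -4, -7, so Player II commits to L. Subgame-perfect outcome: (T, L) with payoffs (0, -1).
Under simultaneous play:
Player I's best replies: L→T; C→B; R→M.
Player II's best replies: T→L; M→C; B→R.
The unique mutual best reply is (T, L), giving (0, -1).
Player I earns 0 sequentially versus 0 at the Nash outcome: unchanged.

unchanged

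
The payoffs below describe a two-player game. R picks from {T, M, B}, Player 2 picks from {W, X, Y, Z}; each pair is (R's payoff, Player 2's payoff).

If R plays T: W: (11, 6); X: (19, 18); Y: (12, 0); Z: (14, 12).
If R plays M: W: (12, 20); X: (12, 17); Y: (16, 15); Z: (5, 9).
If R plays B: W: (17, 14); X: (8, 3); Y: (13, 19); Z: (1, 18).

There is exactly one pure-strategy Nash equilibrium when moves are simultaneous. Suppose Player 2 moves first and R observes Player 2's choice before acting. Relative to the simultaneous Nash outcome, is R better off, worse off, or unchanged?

unchanged

Solve by backward induction (Player 2 leads).
- W: BR = B, leader payoff 14.
- X: BR = T, leader payoff 18.
- Y: BR = M, leader payoff 15.
- Z: BR = T, leader payoff 12.
Player 2's induced payoffs are 14, 18, 15, 12, so Player 2 commits to X. Subgame-perfect outcome: (T, X) with payoffs (19, 18).
For the simultaneous game, intersect best replies.
R's best replies: W→B; X→T; Y→M; Z→T.
Player 2's best replies: T→X; M→W; B→Y.
Only (T, X) has each player best-responding; Nash payoffs (19, 18).
R earns 19 sequentially versus 19 at the Nash outcome: unchanged.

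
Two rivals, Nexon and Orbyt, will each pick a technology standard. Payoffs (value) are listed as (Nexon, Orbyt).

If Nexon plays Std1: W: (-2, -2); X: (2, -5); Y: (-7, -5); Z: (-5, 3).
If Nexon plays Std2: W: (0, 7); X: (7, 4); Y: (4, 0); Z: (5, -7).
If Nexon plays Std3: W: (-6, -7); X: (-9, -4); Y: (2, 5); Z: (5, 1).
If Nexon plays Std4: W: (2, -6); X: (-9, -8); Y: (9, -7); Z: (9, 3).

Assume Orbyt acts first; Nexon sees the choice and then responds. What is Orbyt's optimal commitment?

Backward induction with Orbyt moving first.
- W → Nexon plays Std4 (best of -2, 0, -6, 2); Orbyt gets -6.
- X → Nexon plays Std2 (best of 2, 7, -9, -9); Orbyt gets 4.
- Y → Nexon plays Std4 (best of -7, 4, 2, 9); Orbyt gets -7.
- Z → Nexon plays Std4 (best of -5, 5, 5, 9); Orbyt gets 3.
Maximizing over -6, 4, -7, 3, Orbyt chooses X. Subgame-perfect outcome: (Std2, X) with payoffs (7, 4).

X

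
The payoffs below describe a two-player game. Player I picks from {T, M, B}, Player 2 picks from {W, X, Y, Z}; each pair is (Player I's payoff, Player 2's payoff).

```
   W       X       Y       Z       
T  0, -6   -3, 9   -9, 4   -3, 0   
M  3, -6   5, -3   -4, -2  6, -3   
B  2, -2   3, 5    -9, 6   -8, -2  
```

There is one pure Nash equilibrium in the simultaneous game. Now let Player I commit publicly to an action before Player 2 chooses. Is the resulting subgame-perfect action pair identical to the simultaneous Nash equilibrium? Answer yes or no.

no

Backward induction with Player I moving first.
- T → Player 2 plays X (best of -6, 9, 4, 0); Player I gets -3.
- M → Player 2 plays Y (best of -6, -3, -2, -3); Player I gets -4.
- B → Player 2 plays Y (best of -2, 5, 6, -2); Player I gets -9.
Among -3, -4, -9, the best is -3 at T. Subgame-perfect outcome: (T, X) with payoffs (-3, 9).
Now find the simultaneous Nash equilibrium.
Player I's best replies: W→M; X→M; Y→M; Z→M.
Player 2's best replies: T→X; M→Y; B→Y.
The unique mutual best reply is (M, Y), giving (-4, -2).
Sequential outcome (T, X) differs from the Nash profile (M, Y).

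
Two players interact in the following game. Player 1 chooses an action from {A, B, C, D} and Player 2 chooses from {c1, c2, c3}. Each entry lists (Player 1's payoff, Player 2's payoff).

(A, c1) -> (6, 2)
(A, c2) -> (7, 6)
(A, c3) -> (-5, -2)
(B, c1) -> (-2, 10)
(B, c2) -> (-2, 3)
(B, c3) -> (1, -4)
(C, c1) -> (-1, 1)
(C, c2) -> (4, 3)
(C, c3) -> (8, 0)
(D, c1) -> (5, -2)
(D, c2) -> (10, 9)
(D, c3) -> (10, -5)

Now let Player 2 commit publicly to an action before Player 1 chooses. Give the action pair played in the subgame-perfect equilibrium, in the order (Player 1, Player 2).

(D, c2)

Solve by backward induction (Player 2 leads).
- c1: BR = A, leader payoff 2.
- c2: BR = D, leader payoff 9.
- c3: BR = D, leader payoff -5.
Maximizing over 2, 9, -5, Player 2 chooses c2. Subgame-perfect outcome: (D, c2) with payoffs (10, 9).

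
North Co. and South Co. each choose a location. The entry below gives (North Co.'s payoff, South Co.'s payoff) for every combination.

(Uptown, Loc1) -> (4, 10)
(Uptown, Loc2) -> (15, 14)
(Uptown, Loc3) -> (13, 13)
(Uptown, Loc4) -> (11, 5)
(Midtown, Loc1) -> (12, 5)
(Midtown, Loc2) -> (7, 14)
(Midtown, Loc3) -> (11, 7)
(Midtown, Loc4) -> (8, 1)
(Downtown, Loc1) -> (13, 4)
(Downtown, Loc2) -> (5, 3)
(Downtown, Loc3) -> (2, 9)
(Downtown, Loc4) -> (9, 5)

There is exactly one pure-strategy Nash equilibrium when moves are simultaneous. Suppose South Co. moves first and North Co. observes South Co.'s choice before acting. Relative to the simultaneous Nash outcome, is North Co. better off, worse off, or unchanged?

unchanged

Backward induction with South Co. moving first.
- Loc1: North Co. compares 4, 12, 13 and picks Downtown; South Co. would get 4.
- Loc2: North Co. compares 15, 7, 5 and picks Uptown; South Co. would get 14.
- Loc3: North Co. compares 13, 11, 2 and picks Uptown; South Co. would get 13.
- Loc4: North Co. compares 11, 8, 9 and picks Uptown; South Co. would get 5.
South Co.'s induced payoffs are 4, 14, 13, 5, so South Co. commits to Loc2. Subgame-perfect outcome: (Uptown, Loc2) with payoffs (15, 14).
Now find the simultaneous Nash equilibrium.
North Co.'s best replies: Loc1→Downtown; Loc2→Uptown; Loc3→Uptown; Loc4→Uptown.
South Co.'s best replies: Uptown→Loc2; Midtown→Loc2; Downtown→Loc3.
Only (Uptown, Loc2) has each player best-responding; Nash payoffs (15, 14).
North Co. earns 15 sequentially versus 15 at the Nash outcome: unchanged.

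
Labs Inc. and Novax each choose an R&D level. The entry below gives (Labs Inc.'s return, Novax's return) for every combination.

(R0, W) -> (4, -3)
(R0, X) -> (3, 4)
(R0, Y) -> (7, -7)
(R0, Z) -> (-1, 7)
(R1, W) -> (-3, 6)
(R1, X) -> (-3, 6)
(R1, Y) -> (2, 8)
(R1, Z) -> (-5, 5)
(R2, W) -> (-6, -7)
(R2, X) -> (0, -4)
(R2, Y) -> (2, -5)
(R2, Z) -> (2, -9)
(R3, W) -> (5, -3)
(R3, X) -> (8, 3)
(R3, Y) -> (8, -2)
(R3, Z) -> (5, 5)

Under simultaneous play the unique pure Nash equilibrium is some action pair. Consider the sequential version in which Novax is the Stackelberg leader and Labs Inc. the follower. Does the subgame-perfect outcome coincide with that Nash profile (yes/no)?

Backward induction with Novax moving first.
- W: Labs Inc. compares 4, -3, -6, 5 and picks R3; Novax would get -3.
- X: Labs Inc. compares 3, -3, 0, 8 and picks R3; Novax would get 3.
- Y: Labs Inc. compares 7, 2, 2, 8 and picks R3; Novax would get -2.
- Z: Labs Inc. compares -1, -5, 2, 5 and picks R3; Novax would get 5.
Maximizing over -3, 3, -2, 5, Novax chooses Z. Subgame-perfect outcome: (R3, Z) with payoffs (5, 5).
Under simultaneous play:
Labs Inc.'s best replies: W→R3; X→R3; Y→R3; Z→R3.
Novax's best replies: R0→Z; R1→Y; R2→X; R3→Z.
The unique mutual best reply is (R3, Z), giving (5, 5).
Sequential outcome (R3, Z) coincides with the Nash profile (R3, Z).

yes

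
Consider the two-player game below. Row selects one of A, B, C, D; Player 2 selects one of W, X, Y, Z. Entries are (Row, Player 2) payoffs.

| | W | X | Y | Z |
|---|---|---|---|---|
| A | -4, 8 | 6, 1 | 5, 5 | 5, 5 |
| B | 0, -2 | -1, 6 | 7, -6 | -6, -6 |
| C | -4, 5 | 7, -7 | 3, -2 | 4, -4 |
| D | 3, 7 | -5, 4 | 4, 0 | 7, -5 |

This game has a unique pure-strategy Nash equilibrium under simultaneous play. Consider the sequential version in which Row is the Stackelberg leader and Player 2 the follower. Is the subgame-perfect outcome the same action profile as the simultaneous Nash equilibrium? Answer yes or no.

Player 2 best-responds to each possible Row move:
- A: Player 2 compares 8, 1, 5, 5 and picks W; Row would get -4.
- B: Player 2 compares -2, 6, -6, -6 and picks X; Row would get -1.
- C: Player 2 compares 5, -7, -2, -4 and picks W; Row would get -4.
- D: Player 2 compares 7, 4, 0, -5 and picks W; Row would get 3.
Among -4, -1, -4, 3, the best is 3 at D. Subgame-perfect outcome: (D, W) with payoffs (3, 7).
For the simultaneous game, intersect best replies.
Row's best replies: W→D; X→C; Y→B; Z→D.
Player 2's best replies: A→W; B→X; C→W; D→W.
Only (D, W) has each player best-responding; Nash payoffs (3, 7).
Sequential outcome (D, W) coincides with the Nash profile (D, W).

yes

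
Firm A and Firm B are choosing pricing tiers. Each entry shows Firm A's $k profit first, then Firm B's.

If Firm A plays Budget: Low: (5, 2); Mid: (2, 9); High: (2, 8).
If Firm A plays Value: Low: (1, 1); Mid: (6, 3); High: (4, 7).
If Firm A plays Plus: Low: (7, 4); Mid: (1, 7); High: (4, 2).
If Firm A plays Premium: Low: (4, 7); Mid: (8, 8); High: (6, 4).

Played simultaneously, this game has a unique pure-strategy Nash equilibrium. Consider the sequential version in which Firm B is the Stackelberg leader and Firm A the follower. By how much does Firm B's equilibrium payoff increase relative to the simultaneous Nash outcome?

Solve by backward induction (Firm B leads).
- Low → Firm A plays Plus (best of 5, 1, 7, 4); Firm B gets 4.
- Mid → Firm A plays Premium (best of 2, 6, 1, 8); Firm B gets 8.
- High → Firm A plays Premium (best of 2, 4, 4, 6); Firm B gets 4.
Firm B's induced payoffs are 4, 8, 4, so Firm B commits to Mid. Subgame-perfect outcome: (Premium, Mid) with payoffs (8, 8).
Under simultaneous play:
Firm A's best replies: Low→Plus; Mid→Premium; High→Premium.
Firm B's best replies: Budget→Mid; Value→High; Plus→Mid; Premium→Mid.
The unique mutual best reply is (Premium, Mid), giving (8, 8).
Firm B's commitment gain: 8 − 8 = 0.

0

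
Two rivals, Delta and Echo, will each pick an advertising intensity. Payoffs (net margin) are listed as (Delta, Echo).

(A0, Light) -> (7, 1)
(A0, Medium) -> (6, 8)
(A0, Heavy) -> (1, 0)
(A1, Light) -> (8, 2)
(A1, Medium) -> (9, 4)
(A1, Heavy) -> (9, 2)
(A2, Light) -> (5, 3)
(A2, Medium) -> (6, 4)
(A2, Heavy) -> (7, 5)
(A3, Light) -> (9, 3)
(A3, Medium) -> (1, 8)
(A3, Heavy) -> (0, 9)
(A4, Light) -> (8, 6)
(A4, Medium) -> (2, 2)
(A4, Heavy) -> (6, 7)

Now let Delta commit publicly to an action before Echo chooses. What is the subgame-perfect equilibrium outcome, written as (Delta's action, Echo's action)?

Solve by backward induction (Delta leads).
- A0: Echo compares 1, 8, 0 and picks Medium; Delta would get 6.
- A1: Echo compares 2, 4, 2 and picks Medium; Delta would get 9.
- A2: Echo compares 3, 4, 5 and picks Heavy; Delta would get 7.
- A3: Echo compares 3, 8, 9 and picks Heavy; Delta would get 0.
- A4: Echo compares 6, 2, 7 and picks Heavy; Delta would get 6.
Maximizing over 6, 9, 7, 0, 6, Delta chooses A1. Subgame-perfect outcome: (A1, Medium) with payoffs (9, 4).

(A1, Medium)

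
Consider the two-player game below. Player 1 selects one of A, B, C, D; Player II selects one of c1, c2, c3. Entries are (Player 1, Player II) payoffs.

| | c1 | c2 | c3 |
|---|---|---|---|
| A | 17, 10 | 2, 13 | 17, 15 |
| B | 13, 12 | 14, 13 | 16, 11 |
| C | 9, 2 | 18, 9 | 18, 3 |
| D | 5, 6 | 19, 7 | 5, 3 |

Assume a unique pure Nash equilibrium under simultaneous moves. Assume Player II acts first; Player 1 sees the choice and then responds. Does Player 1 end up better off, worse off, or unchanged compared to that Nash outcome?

worse off

Player 1 best-responds to each possible Player II move:
- c1: Player 1 compares 17, 13, 9, 5 and picks A; Player II would get 10.
- c2: Player 1 compares 2, 14, 18, 19 and picks D; Player II would get 7.
- c3: Player 1 compares 17, 16, 18, 5 and picks C; Player II would get 3.
Maximizing over 10, 7, 3, Player II chooses c1. Subgame-perfect outcome: (A, c1) with payoffs (17, 10).
Now find the simultaneous Nash equilibrium.
Player 1's best replies: c1→A; c2→D; c3→C.
Player II's best replies: A→c3; B→c2; C→c2; D→c2.
Only (D, c2) has each player best-responding; Nash payoffs (19, 7).
Player 1 earns 17 sequentially versus 19 at the Nash outcome: worse off.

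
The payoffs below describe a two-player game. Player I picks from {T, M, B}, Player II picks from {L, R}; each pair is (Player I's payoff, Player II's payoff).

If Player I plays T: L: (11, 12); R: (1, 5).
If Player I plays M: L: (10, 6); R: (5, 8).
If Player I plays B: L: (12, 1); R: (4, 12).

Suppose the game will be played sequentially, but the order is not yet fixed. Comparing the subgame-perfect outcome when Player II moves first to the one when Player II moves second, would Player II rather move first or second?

If Player I leads: Player II's best replies are T→L, M→R, B→R; Player I's induced payoffs 11, 5, 4; outcome (T, L), payoffs (11, 12).
If Player II leads: Player I's best replies are L→B, R→M; Player II's induced payoffs 1, 8; outcome (M, R), payoffs (5, 8).
Player II gets 8 moving first and 12 moving second, so Player II prefers to move second.

second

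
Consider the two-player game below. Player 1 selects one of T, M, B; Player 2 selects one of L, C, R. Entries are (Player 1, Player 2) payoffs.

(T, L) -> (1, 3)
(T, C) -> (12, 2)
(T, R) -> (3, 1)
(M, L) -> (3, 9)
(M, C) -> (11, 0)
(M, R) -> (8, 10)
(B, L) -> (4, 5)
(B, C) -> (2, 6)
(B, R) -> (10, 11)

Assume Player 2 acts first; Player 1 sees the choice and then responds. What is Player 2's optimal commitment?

R

Player 1 best-responds to each possible Player 2 move:
- L: Player 1 compares 1, 3, 4 and picks B; Player 2 would get 5.
- C: Player 1 compares 12, 11, 2 and picks T; Player 2 would get 2.
- R: Player 1 compares 3, 8, 10 and picks B; Player 2 would get 11.
Maximizing over 5, 2, 11, Player 2 chooses R. Subgame-perfect outcome: (B, R) with payoffs (10, 11).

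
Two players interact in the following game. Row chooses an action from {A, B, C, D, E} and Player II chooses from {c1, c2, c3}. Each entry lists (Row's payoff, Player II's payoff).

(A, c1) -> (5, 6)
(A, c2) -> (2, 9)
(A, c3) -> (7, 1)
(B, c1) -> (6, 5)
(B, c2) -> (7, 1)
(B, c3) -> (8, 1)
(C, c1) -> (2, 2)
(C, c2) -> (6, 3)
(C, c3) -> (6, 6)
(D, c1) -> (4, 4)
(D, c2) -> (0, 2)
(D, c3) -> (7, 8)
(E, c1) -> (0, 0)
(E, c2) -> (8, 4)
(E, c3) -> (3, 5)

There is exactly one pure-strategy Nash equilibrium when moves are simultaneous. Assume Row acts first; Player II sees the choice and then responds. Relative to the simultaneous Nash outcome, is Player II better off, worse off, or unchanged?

better off

Backward induction with Row moving first.
- A: Player II compares 6, 9, 1 and picks c2; Row would get 2.
- B: Player II compares 5, 1, 1 and picks c1; Row would get 6.
- C: Player II compares 2, 3, 6 and picks c3; Row would get 6.
- D: Player II compares 4, 2, 8 and picks c3; Row would get 7.
- E: Player II compares 0, 4, 5 and picks c3; Row would get 3.
Among 2, 6, 6, 7, 3, the best is 7 at D. Subgame-perfect outcome: (D, c3) with payoffs (7, 8).
Now find the simultaneous Nash equilibrium.
Row's best replies: c1→B; c2→E; c3→B.
Player II's best replies: A→c2; B→c1; C→c3; D→c3; E→c3.
Only (B, c1) has each player best-responding; Nash payoffs (6, 5).
Player II earns 8 sequentially versus 5 at the Nash outcome: better off.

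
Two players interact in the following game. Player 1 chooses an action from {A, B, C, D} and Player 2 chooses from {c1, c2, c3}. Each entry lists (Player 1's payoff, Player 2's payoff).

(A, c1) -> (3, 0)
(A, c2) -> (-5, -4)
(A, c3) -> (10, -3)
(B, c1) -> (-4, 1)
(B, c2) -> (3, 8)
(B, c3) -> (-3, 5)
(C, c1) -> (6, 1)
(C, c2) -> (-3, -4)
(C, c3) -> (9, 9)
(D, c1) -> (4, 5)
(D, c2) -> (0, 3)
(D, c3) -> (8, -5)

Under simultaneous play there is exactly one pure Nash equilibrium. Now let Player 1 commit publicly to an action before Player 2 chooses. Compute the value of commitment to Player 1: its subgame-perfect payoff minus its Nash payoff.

6

Player 2 best-responds to each possible Player 1 move:
- A: Player 2 compares 0, -4, -3 and picks c1; Player 1 would get 3.
- B: Player 2 compares 1, 8, 5 and picks c2; Player 1 would get 3.
- C: Player 2 compares 1, -4, 9 and picks c3; Player 1 would get 9.
- D: Player 2 compares 5, 3, -5 and picks c1; Player 1 would get 4.
Player 1's induced payoffs are 3, 3, 9, 4, so Player 1 commits to C. Subgame-perfect outcome: (C, c3) with payoffs (9, 9).
Under simultaneous play:
Player 1's best replies: c1→C; c2→B; c3→A.
Player 2's best replies: A→c1; B→c2; C→c3; D→c1.
Only (B, c2) has each player best-responding; Nash payoffs (3, 8).
Player 1's commitment gain: 9 − 3 = 6.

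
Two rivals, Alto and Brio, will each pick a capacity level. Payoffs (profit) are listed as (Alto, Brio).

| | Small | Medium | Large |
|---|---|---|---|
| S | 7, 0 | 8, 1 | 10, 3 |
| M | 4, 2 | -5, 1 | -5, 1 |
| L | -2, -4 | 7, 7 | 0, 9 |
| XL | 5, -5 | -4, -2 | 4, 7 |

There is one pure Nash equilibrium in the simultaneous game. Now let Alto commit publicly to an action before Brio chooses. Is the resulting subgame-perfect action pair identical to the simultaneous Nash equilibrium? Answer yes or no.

Brio best-responds to each possible Alto move:
- S: Brio compares 0, 1, 3 and picks Large; Alto would get 10.
- M: Brio compares 2, 1, 1 and picks Small; Alto would get 4.
- L: Brio compares -4, 7, 9 and picks Large; Alto would get 0.
- XL: Brio compares -5, -2, 7 and picks Large; Alto would get 4.
Maximizing over 10, 4, 0, 4, Alto chooses S. Subgame-perfect outcome: (S, Large) with payoffs (10, 3).
Now find the simultaneous Nash equilibrium.
Alto's best replies: Small→S; Medium→S; Large→S.
Brio's best replies: S→Large; M→Small; L→Large; XL→Large.
Only (S, Large) has each player best-responding; Nash payoffs (10, 3).
Sequential outcome (S, Large) coincides with the Nash profile (S, Large).

yes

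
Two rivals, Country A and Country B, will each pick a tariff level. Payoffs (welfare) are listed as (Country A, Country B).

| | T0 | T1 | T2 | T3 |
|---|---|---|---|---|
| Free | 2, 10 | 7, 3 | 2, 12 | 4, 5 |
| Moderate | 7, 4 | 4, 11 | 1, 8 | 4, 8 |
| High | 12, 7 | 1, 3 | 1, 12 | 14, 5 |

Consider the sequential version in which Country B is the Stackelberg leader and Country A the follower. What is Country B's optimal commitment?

Work backward from Country A's decision.
- T0: Country A compares 2, 7, 12 and picks High; Country B would get 7.
- T1: Country A compares 7, 4, 1 and picks Free; Country B would get 3.
- T2: Country A compares 2, 1, 1 and picks Free; Country B would get 12.
- T3: Country A compares 4, 4, 14 and picks High; Country B would get 5.
Maximizing over 7, 3, 12, 5, Country B chooses T2. Subgame-perfect outcome: (Free, T2) with payoffs (2, 12).

T2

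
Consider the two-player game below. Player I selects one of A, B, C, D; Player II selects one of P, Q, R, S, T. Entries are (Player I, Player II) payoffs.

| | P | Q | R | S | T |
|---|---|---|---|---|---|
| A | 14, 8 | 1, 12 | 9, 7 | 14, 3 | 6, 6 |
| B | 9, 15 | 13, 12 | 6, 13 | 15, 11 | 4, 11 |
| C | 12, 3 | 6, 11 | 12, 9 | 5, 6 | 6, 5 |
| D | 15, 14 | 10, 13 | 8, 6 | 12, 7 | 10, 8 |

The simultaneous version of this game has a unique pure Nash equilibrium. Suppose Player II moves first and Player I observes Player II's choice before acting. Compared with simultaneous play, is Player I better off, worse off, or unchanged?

Backward induction with Player II moving first.
- P → Player I plays D (best of 14, 9, 12, 15); Player II gets 14.
- Q → Player I plays B (best of 1, 13, 6, 10); Player II gets 12.
- R → Player I plays C (best of 9, 6, 12, 8); Player II gets 9.
- S → Player I plays B (best of 14, 15, 5, 12); Player II gets 11.
- T → Player I plays D (best of 6, 4, 6, 10); Player II gets 8.
Among 14, 12, 9, 11, 8, the best is 14 at P. Subgame-perfect outcome: (D, P) with payoffs (15, 14).
For the simultaneous game, intersect best replies.
Player I's best replies: P→D; Q→B; R→C; S→B; T→D.
Player II's best replies: A→Q; B→P; C→Q; D→P.
The unique mutual best reply is (D, P), giving (15, 14).
Player I earns 15 sequentially versus 15 at the Nash outcome: unchanged.

unchanged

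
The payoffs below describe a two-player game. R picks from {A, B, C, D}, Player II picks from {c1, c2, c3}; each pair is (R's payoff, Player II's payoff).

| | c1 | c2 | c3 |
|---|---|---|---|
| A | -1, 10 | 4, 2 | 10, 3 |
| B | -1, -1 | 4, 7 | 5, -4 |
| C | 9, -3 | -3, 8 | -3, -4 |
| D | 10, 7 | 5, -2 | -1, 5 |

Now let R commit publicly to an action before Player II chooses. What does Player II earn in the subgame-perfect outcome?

Player II best-responds to each possible R move:
- A → Player II plays c1 (best of 10, 2, 3); R gets -1.
- B → Player II plays c2 (best of -1, 7, -4); R gets 4.
- C → Player II plays c2 (best of -3, 8, -4); R gets -3.
- D → Player II plays c1 (best of 7, -2, 5); R gets 10.
Among -1, 4, -3, 10, the best is 10 at D. Subgame-perfect outcome: (D, c1) with payoffs (10, 7).

7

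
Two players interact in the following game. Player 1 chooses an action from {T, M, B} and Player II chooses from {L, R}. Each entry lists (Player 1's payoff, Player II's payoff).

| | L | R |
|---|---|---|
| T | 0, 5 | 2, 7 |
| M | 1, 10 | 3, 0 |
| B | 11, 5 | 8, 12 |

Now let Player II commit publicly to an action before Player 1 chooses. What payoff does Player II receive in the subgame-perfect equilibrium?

Work backward from Player 1's decision.
- L → Player 1 plays B (best of 0, 1, 11); Player II gets 5.
- R → Player 1 plays B (best of 2, 3, 8); Player II gets 12.
Maximizing over 5, 12, Player II chooses R. Subgame-perfect outcome: (B, R) with payoffs (8, 12).

12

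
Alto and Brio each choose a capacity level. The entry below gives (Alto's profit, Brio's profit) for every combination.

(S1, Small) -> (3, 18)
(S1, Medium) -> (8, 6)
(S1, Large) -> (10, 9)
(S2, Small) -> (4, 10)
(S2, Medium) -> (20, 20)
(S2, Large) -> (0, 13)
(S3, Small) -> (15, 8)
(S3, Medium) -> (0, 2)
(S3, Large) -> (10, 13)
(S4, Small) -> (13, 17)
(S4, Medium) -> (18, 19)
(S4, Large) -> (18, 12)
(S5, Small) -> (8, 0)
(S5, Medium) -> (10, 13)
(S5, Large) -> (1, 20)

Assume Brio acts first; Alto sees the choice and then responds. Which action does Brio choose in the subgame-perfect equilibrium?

Solve by backward induction (Brio leads).
- Small → Alto plays S3 (best of 3, 4, 15, 13, 8); Brio gets 8.
- Medium → Alto plays S2 (best of 8, 20, 0, 18, 10); Brio gets 20.
- Large → Alto plays S4 (best of 10, 0, 10, 18, 1); Brio gets 12.
Brio's induced payoffs are 8, 20, 12, so Brio commits to Medium. Subgame-perfect outcome: (S2, Medium) with payoffs (20, 20).

Medium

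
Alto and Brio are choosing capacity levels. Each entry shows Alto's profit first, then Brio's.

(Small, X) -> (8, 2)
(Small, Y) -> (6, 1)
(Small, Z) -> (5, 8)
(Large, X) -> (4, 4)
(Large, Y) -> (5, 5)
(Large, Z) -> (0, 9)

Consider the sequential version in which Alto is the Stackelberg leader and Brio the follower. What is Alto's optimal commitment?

Backward induction with Alto moving first.
- Small: Brio compares 2, 1, 8 and picks Z; Alto would get 5.
- Large: Brio compares 4, 5, 9 and picks Z; Alto would get 0.
Alto's induced payoffs are 5, 0, so Alto commits to Small. Subgame-perfect outcome: (Small, Z) with payoffs (5, 8).

Small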